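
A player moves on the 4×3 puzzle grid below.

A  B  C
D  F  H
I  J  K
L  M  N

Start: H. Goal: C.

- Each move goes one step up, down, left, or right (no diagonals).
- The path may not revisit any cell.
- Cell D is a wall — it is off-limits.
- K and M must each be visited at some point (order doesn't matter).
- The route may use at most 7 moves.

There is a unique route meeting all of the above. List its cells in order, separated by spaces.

H K N M J F B C

The 7-move cap with required stops at K, M leaves no slack for detours.
Route from H: down 2 to N, left 1 to M, up 3 to B, right 1 to C — 7 moves in all.
Check: all required cells visited; 7 ≤ 7 moves.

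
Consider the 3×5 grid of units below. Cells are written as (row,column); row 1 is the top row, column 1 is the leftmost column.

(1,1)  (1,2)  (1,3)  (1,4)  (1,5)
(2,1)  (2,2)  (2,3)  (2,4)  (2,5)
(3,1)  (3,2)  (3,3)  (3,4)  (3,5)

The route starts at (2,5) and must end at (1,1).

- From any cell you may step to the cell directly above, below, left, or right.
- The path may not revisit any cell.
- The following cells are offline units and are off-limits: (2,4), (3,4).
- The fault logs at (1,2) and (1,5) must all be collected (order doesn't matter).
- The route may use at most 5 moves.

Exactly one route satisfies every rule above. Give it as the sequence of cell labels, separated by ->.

The budget equals the shortest possible length, so every move has to be on a shortest route through the required cells.
Route from (2,5): up 1 to (1,5), left 4 to (1,1) — 5 moves in all.
Check: all required cells visited; 5 ≤ 5 moves.

(2,5) -> (1,5) -> (1,4) -> (1,3) -> (1,2) -> (1,1)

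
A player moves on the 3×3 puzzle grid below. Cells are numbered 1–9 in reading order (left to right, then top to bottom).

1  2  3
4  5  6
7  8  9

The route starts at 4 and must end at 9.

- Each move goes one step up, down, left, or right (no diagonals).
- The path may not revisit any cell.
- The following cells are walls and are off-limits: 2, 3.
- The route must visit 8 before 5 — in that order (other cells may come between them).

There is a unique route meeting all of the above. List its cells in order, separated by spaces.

4 7 8 5 6 9

The waypoints must appear in the order 8, 5, with no cell reused.
Route from 4: down to 7, right to 8, up to 5, right to 6, down to 9 — 5 moves in all.
Check: order respected (8 at step 2, 5 at step 3).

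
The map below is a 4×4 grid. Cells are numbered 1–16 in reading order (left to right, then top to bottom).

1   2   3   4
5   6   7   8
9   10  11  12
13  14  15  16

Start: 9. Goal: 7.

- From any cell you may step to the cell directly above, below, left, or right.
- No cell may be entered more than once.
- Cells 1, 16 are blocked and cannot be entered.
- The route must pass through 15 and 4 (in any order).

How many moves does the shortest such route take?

Any route passes through 15 and 4 in some order between 9 and 7. Summing Manhattan distances along each leg and taking the cheapest ordering (9 → 15 → 4 → 7) gives a lower bound of 3 + 4 + 2 = 9 moves.
A route of 9 moves achieves this: 9 → 13 → 14 → 15 → 11 → 12 → 8 → 4 → 3 → 7.
Since 9 matches the lower bound, it is optimal.

9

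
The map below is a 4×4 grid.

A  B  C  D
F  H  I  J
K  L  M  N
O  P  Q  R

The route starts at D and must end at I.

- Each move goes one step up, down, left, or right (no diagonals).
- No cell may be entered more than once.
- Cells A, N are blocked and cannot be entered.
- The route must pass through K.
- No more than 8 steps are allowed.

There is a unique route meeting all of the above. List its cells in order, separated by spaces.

D C B H F K L M I

The 8-move cap with required stops at K leaves no slack for detours.
Route from D: left 2 to B, down 1 to H, left 1 to F, down 1 to K, right 2 to M, up 1 to I — 8 moves in all.
Check: all required cells visited; 8 ≤ 8 moves.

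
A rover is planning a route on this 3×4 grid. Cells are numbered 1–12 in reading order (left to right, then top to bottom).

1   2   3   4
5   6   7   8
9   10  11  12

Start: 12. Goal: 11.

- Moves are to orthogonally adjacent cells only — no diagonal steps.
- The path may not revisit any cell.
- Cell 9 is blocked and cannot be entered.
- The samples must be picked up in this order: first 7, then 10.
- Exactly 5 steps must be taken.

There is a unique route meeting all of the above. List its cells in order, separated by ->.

12 -> 8 -> 7 -> 6 -> 10 -> 11

The waypoints must appear in the order 7, 10, with no cell reused.
Route from 12: up 1 to 8, left 2 to 6, down 1 to 10, right 1 to 11 — 5 moves in all.
Check: order respected (7 at step 2, 10 at step 4); 5 moves as required.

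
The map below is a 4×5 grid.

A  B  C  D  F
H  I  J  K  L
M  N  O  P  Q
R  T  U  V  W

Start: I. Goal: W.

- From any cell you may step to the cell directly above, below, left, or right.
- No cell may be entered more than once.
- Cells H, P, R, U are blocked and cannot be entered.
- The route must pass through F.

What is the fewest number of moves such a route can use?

Any route passes through F somewhere between I and W. Summing Manhattan distances along the two legs (I → F → W) gives a lower bound of 4 + 3 = 7 moves.
A route of 7 moves achieves this: I → B → C → D → F → L → Q → W.
Since 7 matches the lower bound, it is optimal.

7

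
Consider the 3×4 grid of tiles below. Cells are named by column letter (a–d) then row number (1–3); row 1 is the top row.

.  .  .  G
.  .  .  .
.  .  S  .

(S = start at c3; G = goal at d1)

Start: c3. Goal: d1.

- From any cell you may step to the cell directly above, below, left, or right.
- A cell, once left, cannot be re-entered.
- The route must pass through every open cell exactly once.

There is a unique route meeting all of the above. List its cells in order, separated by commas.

c3, d3, d2, c2, b2, b3, a3, a2, a1, b1, c1, d1

Need to visit all 12 open cells exactly once, starting at c3 and ending at d1.
Cell a1 has only two open neighbours (a2 and b1), so the path must pass straight through it: one of those is the cell it's entered from and the other is where it exits.
Route from c3: right 1 to d3, up 1 to d2, left 2 to b2, down 1 to b3, left 1 to a3, up 2 to a1, right 3 to d1 — 11 moves in all.
Check: all 12 open cells covered.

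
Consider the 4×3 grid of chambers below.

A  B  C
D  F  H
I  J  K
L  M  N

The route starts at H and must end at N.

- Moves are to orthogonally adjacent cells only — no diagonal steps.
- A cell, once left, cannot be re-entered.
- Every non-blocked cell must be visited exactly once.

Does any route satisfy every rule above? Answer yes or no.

no

Colour the cells like a checkerboard: each orthogonal step flips colour, so a Hamiltonian route alternates colours. Here there are 6 cells of one colour and 6 of the other, with start on the same colour as the goal — the counts and endpoints can't be arranged into an alternating sequence of length 12, so no Hamiltonian route exists.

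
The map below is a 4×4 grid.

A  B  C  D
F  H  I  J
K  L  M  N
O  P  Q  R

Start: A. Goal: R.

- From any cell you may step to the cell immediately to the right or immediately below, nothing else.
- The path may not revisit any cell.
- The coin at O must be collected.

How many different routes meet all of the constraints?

A right/down-only route from A to R makes exactly 3 down-moves and 3 right-moves in some order.
With no other constraints that would be C(6,3) = 20 routes.
Split at O and multiply the segment counts: A→O: 1; O→R: 1; product = 1.
That gives 1 route.

1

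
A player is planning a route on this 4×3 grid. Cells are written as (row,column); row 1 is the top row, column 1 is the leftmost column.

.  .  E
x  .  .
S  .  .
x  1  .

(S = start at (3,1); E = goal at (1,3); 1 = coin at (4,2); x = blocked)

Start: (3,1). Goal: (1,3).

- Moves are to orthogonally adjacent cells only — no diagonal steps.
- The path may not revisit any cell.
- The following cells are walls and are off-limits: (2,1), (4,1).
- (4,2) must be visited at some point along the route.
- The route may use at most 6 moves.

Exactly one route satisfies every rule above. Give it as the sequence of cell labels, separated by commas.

Any route must reach (4,2) and still end at (1,3) within 6 moves, so the order of the required stops is forced.
Route from (3,1): right 1 to (3,2), down 1 to (4,2), right 1 to (4,3), up 3 to (1,3) — 6 moves in all.
Check: all required cells visited; 6 ≤ 6 moves.

(3,1), (3,2), (4,2), (4,3), (3,3), (2,3), (1,3)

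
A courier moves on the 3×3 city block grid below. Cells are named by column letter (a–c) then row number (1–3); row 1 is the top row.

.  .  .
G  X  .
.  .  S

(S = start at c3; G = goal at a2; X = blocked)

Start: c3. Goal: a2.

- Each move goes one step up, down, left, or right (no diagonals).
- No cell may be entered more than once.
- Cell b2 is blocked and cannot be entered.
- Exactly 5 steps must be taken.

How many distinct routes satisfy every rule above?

Need simple routes of exactly 5 moves from c3 to a2 (Manhattan distance 3, so 1 moves are spent on a detour and 1 undoing it).
Enumerating: c3 c2 c1 b1 a1 a2.
That gives 1 route.

1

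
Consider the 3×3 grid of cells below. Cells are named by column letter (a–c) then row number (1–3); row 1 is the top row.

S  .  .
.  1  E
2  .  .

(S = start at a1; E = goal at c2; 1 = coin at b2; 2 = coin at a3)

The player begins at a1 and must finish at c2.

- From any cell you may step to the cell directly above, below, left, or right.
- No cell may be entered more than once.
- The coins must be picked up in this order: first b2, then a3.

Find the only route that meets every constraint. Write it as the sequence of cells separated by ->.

The waypoints must appear in the order b2, a3, with no cell reused.
Route from a1: right to b1, down to b2, left to a2, down to a3, 2× right (reaching c3), up to c2 — 7 moves in all.
Check: order respected (1 at step 2, 2 at step 4).

a1 -> b1 -> b2 -> a2 -> a3 -> b3 -> c3 -> c2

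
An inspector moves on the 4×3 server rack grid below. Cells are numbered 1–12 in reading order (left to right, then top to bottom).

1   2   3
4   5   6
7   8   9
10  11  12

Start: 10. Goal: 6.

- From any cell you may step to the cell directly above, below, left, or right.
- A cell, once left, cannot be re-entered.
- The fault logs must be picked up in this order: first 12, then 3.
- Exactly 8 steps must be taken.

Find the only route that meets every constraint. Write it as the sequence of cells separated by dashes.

10 - 11 - 12 - 9 - 8 - 5 - 2 - 3 - 6

The waypoints must appear in the order 12, 3, with no cell reused.
Route from 10: right 2 to 12, up 1 to 9, left 1 to 8, up 2 to 2, right 1 to 3, down 1 to 6 — 8 moves in all.
Check: order respected (12 at step 2, 3 at step 7); 8 moves as required.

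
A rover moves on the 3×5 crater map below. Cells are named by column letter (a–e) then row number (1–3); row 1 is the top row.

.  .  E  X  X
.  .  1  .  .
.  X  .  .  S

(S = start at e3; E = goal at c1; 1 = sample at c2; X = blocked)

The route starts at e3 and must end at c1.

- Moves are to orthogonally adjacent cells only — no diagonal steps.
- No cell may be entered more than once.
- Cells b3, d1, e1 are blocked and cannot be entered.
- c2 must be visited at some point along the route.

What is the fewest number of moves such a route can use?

Any route passes through c2 somewhere between e3 and c1. Summing Manhattan distances along the two legs (e3 → c2 → c1) gives a lower bound of 3 + 1 = 4 moves.
A route of 4 moves achieves this: e3 → e2 → d2 → c2 → c1.
Since 4 matches the lower bound, it is optimal.

4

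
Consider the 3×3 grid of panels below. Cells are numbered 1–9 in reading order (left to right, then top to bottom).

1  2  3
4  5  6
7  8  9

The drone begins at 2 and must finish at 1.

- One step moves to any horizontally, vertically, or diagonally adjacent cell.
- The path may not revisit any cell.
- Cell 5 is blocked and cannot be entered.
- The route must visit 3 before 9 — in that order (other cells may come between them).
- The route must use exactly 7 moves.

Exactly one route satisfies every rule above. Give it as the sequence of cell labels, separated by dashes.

2 - 3 - 6 - 9 - 8 - 7 - 4 - 1

The waypoints must appear in the order 3, 9, with no cell reused.
Route from 2: right 1 to 3, down 2 to 9, left 2 to 7, up 2 to 1 — 7 moves in all.
Check: order respected (3 at step 1, 9 at step 3); 7 moves as required.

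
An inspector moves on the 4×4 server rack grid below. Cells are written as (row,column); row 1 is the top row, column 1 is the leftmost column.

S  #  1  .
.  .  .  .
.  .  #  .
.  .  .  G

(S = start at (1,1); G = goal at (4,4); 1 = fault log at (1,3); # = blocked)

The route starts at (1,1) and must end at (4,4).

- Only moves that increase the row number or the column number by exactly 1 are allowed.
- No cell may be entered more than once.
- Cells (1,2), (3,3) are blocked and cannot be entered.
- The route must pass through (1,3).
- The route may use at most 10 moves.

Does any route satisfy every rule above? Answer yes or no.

no

Every right/down route from (1,1) to (1,3) runs into a blocked cell, so that leg cannot be completed.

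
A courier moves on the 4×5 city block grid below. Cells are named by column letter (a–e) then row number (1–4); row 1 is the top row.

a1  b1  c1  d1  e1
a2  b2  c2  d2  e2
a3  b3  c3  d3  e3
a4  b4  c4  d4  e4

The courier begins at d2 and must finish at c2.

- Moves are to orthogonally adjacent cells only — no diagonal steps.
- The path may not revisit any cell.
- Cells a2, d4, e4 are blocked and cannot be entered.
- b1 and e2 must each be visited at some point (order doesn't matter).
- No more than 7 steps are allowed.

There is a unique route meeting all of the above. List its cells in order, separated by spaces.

d2 e2 e1 d1 c1 b1 b2 c2

Any route must reach b1 and e2 and still end at c2 within 7 moves, so the order of the required stops is forced.
Route from d2: right 1 to e2, up 1 to e1, left 3 to b1, down 1 to b2, right 1 to c2 — 7 moves in all.
Check: all required cells visited; 7 ≤ 7 moves.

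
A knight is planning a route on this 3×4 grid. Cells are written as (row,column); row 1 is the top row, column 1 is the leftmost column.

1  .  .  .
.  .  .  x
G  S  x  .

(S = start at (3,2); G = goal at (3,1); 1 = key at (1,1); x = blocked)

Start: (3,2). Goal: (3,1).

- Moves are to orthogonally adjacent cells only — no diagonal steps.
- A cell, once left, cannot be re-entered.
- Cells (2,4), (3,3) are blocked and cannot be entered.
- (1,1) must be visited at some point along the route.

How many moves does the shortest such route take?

Any route passes through (1,1) somewhere between (3,2) and (3,1). Summing Manhattan distances along the two legs ((3,2) → (1,1) → (3,1)) gives a lower bound of 3 + 2 = 5 moves.
A route of 5 moves achieves this: (3,2) → (2,2) → (1,2) → (1,1) → (2,1) → (3,1).
Since 5 matches the lower bound, it is optimal.

5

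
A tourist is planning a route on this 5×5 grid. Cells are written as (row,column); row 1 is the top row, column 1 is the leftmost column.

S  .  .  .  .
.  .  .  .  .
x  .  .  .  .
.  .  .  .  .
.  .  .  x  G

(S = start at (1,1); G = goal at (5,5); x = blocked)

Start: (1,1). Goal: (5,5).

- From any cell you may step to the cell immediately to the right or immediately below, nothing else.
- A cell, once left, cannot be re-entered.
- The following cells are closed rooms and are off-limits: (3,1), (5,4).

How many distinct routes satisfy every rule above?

30

A right/down-only route from (1,1) to (5,5) makes exactly 4 down-moves and 4 right-moves in some order.
With no other constraints that would be C(8,4) = 70 routes.
Subtract routes through each blocked cell (inclusion–exclusion for overlaps): − through (3,1): 15 − through (5,4): 35 + through (3,1)&(5,4): 10 → 30.
That gives 30 routes.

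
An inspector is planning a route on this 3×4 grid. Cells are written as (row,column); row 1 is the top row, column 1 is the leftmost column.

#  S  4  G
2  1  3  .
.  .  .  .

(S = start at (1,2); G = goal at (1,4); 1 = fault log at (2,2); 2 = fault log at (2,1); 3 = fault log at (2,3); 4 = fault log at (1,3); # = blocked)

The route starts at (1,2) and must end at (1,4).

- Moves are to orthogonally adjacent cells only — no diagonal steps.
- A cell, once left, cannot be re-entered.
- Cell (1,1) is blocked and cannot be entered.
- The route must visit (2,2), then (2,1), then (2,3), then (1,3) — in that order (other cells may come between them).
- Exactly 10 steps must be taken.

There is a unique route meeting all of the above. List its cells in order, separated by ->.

The waypoints must appear in the order (2,2), (2,1), (2,3), (1,3), with no cell reused.
Route from (1,2): down 1 to (2,2), left 1 to (2,1), down 1 to (3,1), right 3 to (3,4), up 1 to (2,4), left 1 to (2,3), up 1 to (1,3), right 1 to (1,4) — 10 moves in all.
Check: order respected (1 at step 1, 2 at step 2, 3 at step 8, 4 at step 9); 10 moves as required.

(1,2) -> (2,2) -> (2,1) -> (3,1) -> (3,2) -> (3,3) -> (3,4) -> (2,4) -> (2,3) -> (1,3) -> (1,4)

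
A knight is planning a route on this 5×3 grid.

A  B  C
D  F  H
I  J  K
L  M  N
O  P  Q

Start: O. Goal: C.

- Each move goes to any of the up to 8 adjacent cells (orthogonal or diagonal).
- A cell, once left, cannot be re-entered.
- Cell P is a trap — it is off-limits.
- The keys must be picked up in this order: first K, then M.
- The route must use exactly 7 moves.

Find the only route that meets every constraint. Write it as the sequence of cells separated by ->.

The waypoints must appear in the order K, M, with no cell reused.
Route from O: up to L, up-right to J, right to K, down-left to M, up-left to I, 2× up-right (reaching C) — 7 moves in all.
Check: order respected (K at step 3, M at step 4); 7 moves as required.

O -> L -> J -> K -> M -> I -> F -> C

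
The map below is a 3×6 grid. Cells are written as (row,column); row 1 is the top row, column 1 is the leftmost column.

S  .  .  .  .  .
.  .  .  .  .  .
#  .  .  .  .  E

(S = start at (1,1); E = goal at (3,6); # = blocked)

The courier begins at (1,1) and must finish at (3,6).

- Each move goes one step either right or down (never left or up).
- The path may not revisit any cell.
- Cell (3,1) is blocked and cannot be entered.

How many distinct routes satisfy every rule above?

A right/down-only route from (1,1) to (3,6) makes exactly 2 down-moves and 5 right-moves in some order.
With no other constraints that would be C(7,2) = 21 routes.
Subtract routes through each blocked cell (inclusion–exclusion for overlaps): − through (3,1): 1 → 20.
That gives 20 routes.

20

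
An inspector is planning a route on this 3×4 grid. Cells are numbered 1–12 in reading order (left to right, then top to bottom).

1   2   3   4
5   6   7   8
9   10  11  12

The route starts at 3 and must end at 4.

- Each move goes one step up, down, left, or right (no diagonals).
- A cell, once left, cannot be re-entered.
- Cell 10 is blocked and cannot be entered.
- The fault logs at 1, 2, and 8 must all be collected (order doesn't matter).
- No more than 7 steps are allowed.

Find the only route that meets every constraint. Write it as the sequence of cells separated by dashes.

Any route must reach 1, 2, and 8 and still end at 4 within 7 moves, so the order of the required stops is forced.
Route from 3: 2× left (reaching 1), down to 5, 3× right (reaching 8), up to 4 — 7 moves in all.
Check: all required cells visited; 7 ≤ 7 moves.

3 - 2 - 1 - 5 - 6 - 7 - 8 - 4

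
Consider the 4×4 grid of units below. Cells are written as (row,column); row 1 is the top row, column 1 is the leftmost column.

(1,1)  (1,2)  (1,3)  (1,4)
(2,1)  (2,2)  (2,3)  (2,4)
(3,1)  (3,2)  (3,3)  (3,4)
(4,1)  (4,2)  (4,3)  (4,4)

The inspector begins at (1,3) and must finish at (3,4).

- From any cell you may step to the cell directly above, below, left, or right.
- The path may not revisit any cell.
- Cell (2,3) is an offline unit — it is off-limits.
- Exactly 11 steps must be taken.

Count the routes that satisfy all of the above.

4

Need simple routes of exactly 11 moves from (1,3) to (3,4) (Manhattan distance 3, so 4 moves are spent on a detour and 4 undoing it).
Enumerating: (1,3) (1,2) (2,2) (2,1) (3,1) (4,1) (4,2) (3,2) (3,3) (4,3) (4,4) (3,4) | (1,3) (1,2) (1,1) (2,1) (3,1) (4,1) (4,2) (3,2) (3,3) (4,3) (4,4) (3,4) | (1,3) (1,2) (1,1) (2,1) (2,2) (3,2) (3,1) (4,1) (4,2) (4,3) (3,3) (3,4) | (1,3) (1,2) (1,1) (2,1) (2,2) (3,2) (3,1) (4,1) (4,2) (4,3) (4,4) (3,4).
That gives 4 routes.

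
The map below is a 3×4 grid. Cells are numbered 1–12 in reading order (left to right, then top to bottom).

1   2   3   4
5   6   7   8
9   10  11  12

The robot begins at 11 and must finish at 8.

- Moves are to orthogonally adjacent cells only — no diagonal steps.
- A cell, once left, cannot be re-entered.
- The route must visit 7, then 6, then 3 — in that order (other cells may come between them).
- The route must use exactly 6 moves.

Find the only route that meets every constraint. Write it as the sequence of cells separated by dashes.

11 - 7 - 6 - 2 - 3 - 4 - 8

The waypoints must appear in the order 7, 6, 3, with no cell reused.
Route from 11: up to 7, left to 6, up to 2, 2× right (reaching 4), down to 8 — 6 moves in all.
Check: order respected (7 at step 1, 6 at step 2, 3 at step 4); 6 moves as required.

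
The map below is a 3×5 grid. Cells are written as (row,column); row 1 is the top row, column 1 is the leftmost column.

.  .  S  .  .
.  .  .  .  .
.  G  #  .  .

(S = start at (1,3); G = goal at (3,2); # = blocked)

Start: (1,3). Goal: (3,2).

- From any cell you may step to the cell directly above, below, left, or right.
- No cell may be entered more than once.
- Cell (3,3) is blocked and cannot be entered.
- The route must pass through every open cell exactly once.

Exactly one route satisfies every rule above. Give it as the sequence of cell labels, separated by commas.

Need to visit all 14 open cells exactly once, starting at (1,3) and ending at (3,2).
Route from (1,3): 2× right (reaching (1,5)), 2× down (reaching (3,5)), left to (3,4), up to (2,4), 2× left (reaching (2,2)), up to (1,2), left to (1,1), 2× down (reaching (3,1)), right to (3,2) — 13 moves in all.
Check: all 14 open cells covered.

(1,3), (1,4), (1,5), (2,5), (3,5), (3,4), (2,4), (2,3), (2,2), (1,2), (1,1), (2,1), (3,1), (3,2)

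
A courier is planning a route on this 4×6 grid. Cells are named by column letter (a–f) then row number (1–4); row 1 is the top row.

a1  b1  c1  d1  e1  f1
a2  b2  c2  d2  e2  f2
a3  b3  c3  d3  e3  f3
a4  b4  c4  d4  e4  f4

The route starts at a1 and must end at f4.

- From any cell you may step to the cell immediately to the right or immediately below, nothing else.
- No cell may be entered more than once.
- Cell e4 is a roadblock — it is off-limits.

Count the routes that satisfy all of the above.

21

A right/down-only route from a1 to f4 makes exactly 3 down-moves and 5 right-moves in some order.
With no other constraints that would be C(8,3) = 56 routes.
Subtract routes through each blocked cell (inclusion–exclusion for overlaps): − through e4: 35 → 21.
That gives 21 routes.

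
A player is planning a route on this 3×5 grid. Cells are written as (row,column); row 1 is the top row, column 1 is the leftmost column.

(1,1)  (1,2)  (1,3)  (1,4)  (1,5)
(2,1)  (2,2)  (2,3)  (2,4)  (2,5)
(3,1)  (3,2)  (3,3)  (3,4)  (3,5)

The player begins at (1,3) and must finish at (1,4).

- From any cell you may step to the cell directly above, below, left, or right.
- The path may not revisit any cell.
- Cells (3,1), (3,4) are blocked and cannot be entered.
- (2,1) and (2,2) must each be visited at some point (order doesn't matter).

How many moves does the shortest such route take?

7

Any route passes through (2,1) and (2,2) in some order between (1,3) and (1,4). Summing Manhattan distances along each leg and taking the cheapest ordering ((1,3) → (2,1) → (2,2) → (1,4)) gives a lower bound of 3 + 1 + 3 = 7 moves.
A route of 7 moves achieves this: (1,3) → (1,2) → (1,1) → (2,1) → (2,2) → (2,3) → (2,4) → (1,4).
Since 7 matches the lower bound, it is optimal.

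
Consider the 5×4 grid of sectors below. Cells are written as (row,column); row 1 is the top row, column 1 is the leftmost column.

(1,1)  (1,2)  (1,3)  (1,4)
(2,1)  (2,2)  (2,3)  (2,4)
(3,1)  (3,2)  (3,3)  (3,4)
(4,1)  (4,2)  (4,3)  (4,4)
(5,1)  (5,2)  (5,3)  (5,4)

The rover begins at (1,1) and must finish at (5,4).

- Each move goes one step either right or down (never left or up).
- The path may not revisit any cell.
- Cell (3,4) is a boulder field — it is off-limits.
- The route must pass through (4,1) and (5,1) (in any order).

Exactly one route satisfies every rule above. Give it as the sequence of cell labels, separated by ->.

Moves only go right or down, so the column and row indices never decrease.
Route from (1,1): 4× down (reaching (5,1)), 3× right (reaching (5,4)) — 7 moves in all.
Check: all required cells visited.

(1,1) -> (2,1) -> (3,1) -> (4,1) -> (5,1) -> (5,2) -> (5,3) -> (5,4)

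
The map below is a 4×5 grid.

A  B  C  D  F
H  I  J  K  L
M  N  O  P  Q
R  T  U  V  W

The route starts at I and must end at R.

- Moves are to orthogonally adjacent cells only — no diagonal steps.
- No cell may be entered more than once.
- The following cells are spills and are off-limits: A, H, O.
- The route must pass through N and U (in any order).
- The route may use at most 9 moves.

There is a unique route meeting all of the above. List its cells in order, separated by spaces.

The budget equals the shortest possible length, so every move has to be on a shortest route through the required cells.
Route from I: 2× right (reaching K), 2× down (reaching V), 2× left (reaching T), up to N, left to M, down to R — 9 moves in all.
Check: all required cells visited; 9 ≤ 9 moves.

I J K P V U T N M R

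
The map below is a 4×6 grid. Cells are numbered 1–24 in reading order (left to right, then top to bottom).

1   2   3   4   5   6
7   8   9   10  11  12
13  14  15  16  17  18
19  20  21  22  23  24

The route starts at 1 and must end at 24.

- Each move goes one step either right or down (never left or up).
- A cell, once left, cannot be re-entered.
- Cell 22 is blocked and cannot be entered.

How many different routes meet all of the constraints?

A right/down-only route from 1 to 24 makes exactly 3 down-moves and 5 right-moves in some order.
With no other constraints that would be C(8,3) = 56 routes.
Subtract routes through each blocked cell (inclusion–exclusion for overlaps): − through 22: 20 → 36.
That gives 36 routes.

36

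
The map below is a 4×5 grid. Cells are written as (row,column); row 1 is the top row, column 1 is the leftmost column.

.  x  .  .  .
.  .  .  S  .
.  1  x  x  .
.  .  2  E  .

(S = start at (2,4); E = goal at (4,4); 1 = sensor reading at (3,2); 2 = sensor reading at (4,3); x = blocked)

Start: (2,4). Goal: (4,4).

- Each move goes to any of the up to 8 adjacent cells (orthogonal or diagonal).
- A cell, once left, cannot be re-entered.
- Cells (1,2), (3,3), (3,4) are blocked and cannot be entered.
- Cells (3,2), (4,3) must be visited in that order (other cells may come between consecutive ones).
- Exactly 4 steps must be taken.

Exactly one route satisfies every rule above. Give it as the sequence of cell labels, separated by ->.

(2,4) -> (2,3) -> (3,2) -> (4,3) -> (4,4)

The waypoints must appear in the order (3,2), (4,3), with no cell reused.
Route from (2,4): left 1 to (2,3), down-left 1 to (3,2), down-right 1 to (4,3), right 1 to (4,4) — 4 moves in all.
Check: order respected (1 at step 2, 2 at step 3); 4 moves as required.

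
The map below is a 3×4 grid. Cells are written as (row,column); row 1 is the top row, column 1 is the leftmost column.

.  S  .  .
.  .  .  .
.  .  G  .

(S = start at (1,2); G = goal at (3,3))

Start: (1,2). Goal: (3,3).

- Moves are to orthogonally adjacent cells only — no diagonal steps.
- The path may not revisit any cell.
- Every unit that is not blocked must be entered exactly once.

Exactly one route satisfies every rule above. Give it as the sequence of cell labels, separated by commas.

Need to visit all 12 open cells exactly once, starting at (1,2) and ending at (3,3).
Route from (1,2): left to (1,1), 2× down (reaching (3,1)), right to (3,2), up to (2,2), right to (2,3), up to (1,3), right to (1,4), 2× down (reaching (3,4)), left to (3,3) — 11 moves in all.
Check: all 12 open cells covered.

(1,2), (1,1), (2,1), (3,1), (3,2), (2,2), (2,3), (1,3), (1,4), (2,4), (3,4), (3,3)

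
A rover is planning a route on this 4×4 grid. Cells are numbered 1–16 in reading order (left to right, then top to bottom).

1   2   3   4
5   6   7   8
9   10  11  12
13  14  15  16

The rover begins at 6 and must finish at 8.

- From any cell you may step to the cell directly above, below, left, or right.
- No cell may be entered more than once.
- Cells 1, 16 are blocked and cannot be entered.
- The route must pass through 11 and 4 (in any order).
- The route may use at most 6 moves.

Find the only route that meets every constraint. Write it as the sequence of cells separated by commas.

The 6-move cap with required stops at 11, 4 leaves no slack for detours.
Route from 6: down to 10, right to 11, 2× up (reaching 3), right to 4, down to 8 — 6 moves in all.
Check: all required cells visited; 6 ≤ 6 moves.

6, 10, 11, 7, 3, 4, 8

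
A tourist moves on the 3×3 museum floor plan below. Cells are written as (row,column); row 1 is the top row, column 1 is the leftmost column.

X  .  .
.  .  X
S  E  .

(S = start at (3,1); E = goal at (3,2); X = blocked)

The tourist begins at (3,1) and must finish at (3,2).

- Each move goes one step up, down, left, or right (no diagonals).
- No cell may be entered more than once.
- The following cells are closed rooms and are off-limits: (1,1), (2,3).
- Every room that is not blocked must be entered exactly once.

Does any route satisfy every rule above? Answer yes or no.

Cell (1,3) has only one open neighbour but is neither the start nor the goal, so a Hamiltonian route would have to both enter and leave it through the same neighbour — impossible without revisiting.

no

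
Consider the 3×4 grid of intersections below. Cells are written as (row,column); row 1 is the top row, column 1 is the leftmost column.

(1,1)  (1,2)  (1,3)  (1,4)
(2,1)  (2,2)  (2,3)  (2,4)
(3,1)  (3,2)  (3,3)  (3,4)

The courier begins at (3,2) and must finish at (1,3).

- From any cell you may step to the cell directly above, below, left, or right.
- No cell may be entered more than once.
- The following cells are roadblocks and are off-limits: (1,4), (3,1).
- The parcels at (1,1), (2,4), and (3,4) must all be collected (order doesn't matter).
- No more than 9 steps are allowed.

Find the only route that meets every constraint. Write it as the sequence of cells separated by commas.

Any route must reach (1,1), (2,4), and (3,4) and still end at (1,3) within 9 moves, so the order of the required stops is forced.
Route from (3,2): 2× right (reaching (3,4)), up to (2,4), 3× left (reaching (2,1)), up to (1,1), 2× right (reaching (1,3)) — 9 moves in all.
Check: all required cells visited; 9 ≤ 9 moves.

(3,2), (3,3), (3,4), (2,4), (2,3), (2,2), (2,1), (1,1), (1,2), (1,3)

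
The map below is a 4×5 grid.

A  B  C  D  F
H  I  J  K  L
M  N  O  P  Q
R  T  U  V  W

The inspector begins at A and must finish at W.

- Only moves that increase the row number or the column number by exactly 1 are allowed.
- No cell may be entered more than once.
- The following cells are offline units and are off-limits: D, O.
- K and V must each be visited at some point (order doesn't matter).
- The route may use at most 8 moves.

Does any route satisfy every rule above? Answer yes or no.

yes

One route that works: A → H → I → J → K → P → V → W.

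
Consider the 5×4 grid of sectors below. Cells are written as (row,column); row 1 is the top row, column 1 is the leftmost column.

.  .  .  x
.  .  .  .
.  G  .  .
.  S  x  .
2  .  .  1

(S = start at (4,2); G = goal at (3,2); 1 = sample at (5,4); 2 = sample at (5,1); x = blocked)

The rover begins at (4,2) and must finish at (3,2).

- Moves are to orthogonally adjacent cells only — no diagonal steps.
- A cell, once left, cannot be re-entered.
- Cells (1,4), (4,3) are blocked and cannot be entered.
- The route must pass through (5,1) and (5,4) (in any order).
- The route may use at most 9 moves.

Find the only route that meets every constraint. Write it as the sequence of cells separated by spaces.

(4,2) (4,1) (5,1) (5,2) (5,3) (5,4) (4,4) (3,4) (3,3) (3,2)

Any route must reach (5,1) and (5,4) and still end at (3,2) within 9 moves, so the order of the required stops is forced.
Route from (4,2): left 1 to (4,1), down 1 to (5,1), right 3 to (5,4), up 2 to (3,4), left 2 to (3,2) — 9 moves in all.
Check: all required cells visited; 9 ≤ 9 moves.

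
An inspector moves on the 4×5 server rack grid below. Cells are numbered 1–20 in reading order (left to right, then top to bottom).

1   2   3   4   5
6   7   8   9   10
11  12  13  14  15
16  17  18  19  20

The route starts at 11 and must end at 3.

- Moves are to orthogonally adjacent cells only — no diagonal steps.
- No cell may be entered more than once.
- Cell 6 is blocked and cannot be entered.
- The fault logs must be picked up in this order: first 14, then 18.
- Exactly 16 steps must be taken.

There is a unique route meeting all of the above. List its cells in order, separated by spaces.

11 16 17 12 7 8 9 14 13 18 19 20 15 10 5 4 3

The waypoints must appear in the order 14, 18, with no cell reused.
Route from 11: down to 16, right to 17, 2× up (reaching 7), 2× right (reaching 9), down to 14, left to 13, down to 18, 2× right (reaching 20), 3× up (reaching 5), 2× left (reaching 3) — 16 moves in all.
Check: order respected (14 at step 7, 18 at step 9); 16 moves as required.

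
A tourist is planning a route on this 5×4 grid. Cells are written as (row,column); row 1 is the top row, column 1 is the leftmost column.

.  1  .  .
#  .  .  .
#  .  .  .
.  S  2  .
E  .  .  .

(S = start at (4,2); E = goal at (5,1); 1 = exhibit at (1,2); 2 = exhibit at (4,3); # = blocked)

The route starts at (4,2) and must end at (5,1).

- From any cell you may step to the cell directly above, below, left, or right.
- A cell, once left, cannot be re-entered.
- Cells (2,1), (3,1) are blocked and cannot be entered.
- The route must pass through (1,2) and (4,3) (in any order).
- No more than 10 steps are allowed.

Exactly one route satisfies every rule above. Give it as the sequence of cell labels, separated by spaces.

(4,2) (3,2) (2,2) (1,2) (1,3) (2,3) (3,3) (4,3) (5,3) (5,2) (5,1)

The 10-move cap with required stops at (1,2), (4,3) leaves no slack for detours.
Route from (4,2): 3× up (reaching (1,2)), right to (1,3), 4× down (reaching (5,3)), 2× left (reaching (5,1)) — 10 moves in all.
Check: all required cells visited; 10 ≤ 10 moves.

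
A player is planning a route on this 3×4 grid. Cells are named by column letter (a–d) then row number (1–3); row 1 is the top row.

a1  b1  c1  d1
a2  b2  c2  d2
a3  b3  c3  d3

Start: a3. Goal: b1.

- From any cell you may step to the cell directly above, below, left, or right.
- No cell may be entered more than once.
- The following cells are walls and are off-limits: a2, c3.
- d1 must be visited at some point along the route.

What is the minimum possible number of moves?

Any route passes through d1 somewhere between a3 and b1. Summing Manhattan distances along the two legs (a3 → d1 → b1) gives a lower bound of 5 + 2 = 7 moves.
A route of 7 moves achieves this: a3 → b3 → b2 → c2 → d2 → d1 → c1 → b1.
Since 7 matches the lower bound, it is optimal.

7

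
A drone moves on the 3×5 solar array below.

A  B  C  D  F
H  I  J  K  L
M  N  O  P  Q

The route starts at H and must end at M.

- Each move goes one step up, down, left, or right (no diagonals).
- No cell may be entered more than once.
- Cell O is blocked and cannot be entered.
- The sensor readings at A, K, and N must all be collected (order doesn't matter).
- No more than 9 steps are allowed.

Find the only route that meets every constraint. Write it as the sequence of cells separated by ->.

H -> A -> B -> C -> D -> K -> J -> I -> N -> M

Any route must reach A, K, and N and still end at M within 9 moves, so the order of the required stops is forced.
Route from H: up to A, 3× right (reaching D), down to K, 2× left (reaching I), down to N, left to M — 9 moves in all.
Check: all required cells visited; 9 ≤ 9 moves.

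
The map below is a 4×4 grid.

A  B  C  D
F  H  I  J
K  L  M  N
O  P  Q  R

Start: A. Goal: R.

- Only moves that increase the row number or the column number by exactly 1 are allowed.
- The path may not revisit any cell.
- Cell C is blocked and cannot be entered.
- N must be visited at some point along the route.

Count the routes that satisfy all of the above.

7

A right/down-only route from A to R makes exactly 3 down-moves and 3 right-moves in some order.
With no other constraints that would be C(6,3) = 20 routes.
Split at N and multiply the segment counts (each segment already excludes blocked cells): A→N: 7; N→R: 1; product = 7.
That gives 7 routes.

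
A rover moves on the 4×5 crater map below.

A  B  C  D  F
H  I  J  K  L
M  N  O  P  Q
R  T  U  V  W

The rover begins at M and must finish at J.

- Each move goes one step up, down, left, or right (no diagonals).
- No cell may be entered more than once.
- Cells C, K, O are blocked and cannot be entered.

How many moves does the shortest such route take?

The Manhattan distance from M to J is |3−2| + |1−3| = 3, so at least 3 moves are needed.
A route of 3 moves achieves this: M → H → I → J.
Since 3 matches the lower bound, it is optimal.

3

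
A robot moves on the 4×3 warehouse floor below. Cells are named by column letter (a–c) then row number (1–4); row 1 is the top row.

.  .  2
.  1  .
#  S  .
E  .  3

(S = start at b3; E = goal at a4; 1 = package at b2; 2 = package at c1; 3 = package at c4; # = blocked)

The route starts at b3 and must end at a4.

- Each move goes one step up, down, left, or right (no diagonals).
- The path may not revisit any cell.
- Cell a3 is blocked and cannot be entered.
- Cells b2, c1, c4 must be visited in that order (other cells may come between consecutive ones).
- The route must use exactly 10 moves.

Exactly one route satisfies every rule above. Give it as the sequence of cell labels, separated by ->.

b3 -> b2 -> a2 -> a1 -> b1 -> c1 -> c2 -> c3 -> c4 -> b4 -> a4

The waypoints must appear in the order b2, c1, c4, with no cell reused.
Route from b3: up to b2, left to a2, up to a1, 2× right (reaching c1), 3× down (reaching c4), 2× left (reaching a4) — 10 moves in all.
Check: order respected (1 at step 1, 2 at step 5, 3 at step 8); 10 moves as required.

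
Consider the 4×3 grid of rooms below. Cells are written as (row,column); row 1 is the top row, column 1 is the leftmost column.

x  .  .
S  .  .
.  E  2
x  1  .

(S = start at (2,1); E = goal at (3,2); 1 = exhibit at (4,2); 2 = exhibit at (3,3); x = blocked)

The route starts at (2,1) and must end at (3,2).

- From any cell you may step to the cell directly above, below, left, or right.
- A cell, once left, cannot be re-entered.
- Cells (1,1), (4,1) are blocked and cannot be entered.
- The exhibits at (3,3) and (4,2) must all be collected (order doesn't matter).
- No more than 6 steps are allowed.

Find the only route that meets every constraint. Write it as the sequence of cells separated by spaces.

(2,1) (2,2) (2,3) (3,3) (4,3) (4,2) (3,2)

The 6-move cap with required stops at (3,3), (4,2) leaves no slack for detours.
Route from (2,1): 2× right (reaching (2,3)), 2× down (reaching (4,3)), left to (4,2), up to (3,2) — 6 moves in all.
Check: all required cells visited; 6 ≤ 6 moves.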